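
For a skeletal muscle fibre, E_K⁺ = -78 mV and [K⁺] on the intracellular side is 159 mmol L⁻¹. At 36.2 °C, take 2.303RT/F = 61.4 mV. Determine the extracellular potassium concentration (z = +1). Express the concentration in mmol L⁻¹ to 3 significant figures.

Nernst: E = (61.4/1) · log₁₀([out]/[in]), so log₁₀([out]/[in]) = -78.0 × 1 / 61.4 = -1.2704.
[out]/[in] = 10^(-1.2704) = 0.05366.
[out] = 0.05366 × 159 = 8.532 mmol L⁻¹.

8.53 mmol L⁻¹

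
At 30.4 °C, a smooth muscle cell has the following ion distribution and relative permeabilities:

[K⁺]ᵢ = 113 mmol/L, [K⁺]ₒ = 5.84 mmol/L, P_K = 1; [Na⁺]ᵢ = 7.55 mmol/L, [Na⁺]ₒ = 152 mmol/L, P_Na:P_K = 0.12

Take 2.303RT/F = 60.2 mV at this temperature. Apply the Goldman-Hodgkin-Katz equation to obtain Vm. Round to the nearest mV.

-41 mV

Vm = 60.2 · log₁₀[(Σ P·[cation]ₒ + Σ P·[anion]ᵢ) / (Σ P·[cation]ᵢ + Σ P·[anion]ₒ)]
Numerator = 1×5.84 + 0.12×152 = 24.08
Denominator = 1×113 + 0.12×7.55 = 113.9
Vm = 60.2 · log₁₀(0.2114) = 60.2 × (-0.6749) = -40.63 mV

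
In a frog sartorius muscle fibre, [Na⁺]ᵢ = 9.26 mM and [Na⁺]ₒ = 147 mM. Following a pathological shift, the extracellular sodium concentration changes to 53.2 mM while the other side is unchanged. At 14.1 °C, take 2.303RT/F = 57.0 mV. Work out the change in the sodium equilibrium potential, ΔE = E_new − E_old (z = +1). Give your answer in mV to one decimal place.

-25.2 mV

E_old = (57.0/1)·log₁₀(147/9.26) = 68.44 mV
E_new = (57.0/1)·log₁₀(53.2/9.26) = 43.28 mV
ΔE = 43.28 − (68.44) = -25.16 mV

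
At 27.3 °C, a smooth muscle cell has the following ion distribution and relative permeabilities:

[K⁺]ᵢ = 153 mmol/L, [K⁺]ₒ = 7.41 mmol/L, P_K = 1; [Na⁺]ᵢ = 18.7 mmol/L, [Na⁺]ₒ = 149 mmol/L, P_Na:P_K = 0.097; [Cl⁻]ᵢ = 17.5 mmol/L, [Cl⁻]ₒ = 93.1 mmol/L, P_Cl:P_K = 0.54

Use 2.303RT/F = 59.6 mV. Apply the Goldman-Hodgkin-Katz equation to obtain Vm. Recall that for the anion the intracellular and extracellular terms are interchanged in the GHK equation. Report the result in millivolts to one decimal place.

-48.6 mV

Vm = 59.6 · log₁₀[(Σ P·[cation]ₒ + Σ P·[anion]ᵢ) / (Σ P·[cation]ᵢ + Σ P·[anion]ₒ)]
Numerator = 1×7.41 + 0.097×149 + 0.54×17.5 = 31.31
Denominator = 1×153 + 0.097×18.7 + 0.54×93.1 = 205.1
Vm = 59.6 · log₁₀(0.15268) = 59.6 × (-0.8162) = -48.65 mV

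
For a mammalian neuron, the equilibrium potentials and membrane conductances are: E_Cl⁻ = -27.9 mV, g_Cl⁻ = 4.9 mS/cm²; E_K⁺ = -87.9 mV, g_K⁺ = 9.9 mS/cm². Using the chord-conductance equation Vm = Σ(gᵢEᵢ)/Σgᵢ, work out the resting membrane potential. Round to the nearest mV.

-68 mV

Σ gᵢEᵢ = 4.9·(-27.9) + 9.9·(-87.9) = -1006.92
Σ gᵢ = 4.9 + 9.9 = 14.8
Vm = -1006.92 / 14.8 = -68.04 mV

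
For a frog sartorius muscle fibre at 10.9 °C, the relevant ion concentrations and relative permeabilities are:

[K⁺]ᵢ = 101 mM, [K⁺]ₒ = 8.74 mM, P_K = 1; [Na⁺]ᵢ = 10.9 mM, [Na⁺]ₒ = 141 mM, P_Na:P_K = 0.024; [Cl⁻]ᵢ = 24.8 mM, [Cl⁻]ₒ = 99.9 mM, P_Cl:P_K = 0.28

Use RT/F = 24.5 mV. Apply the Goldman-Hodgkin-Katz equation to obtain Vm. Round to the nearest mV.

Vm = 24.5 · ln[(Σ P·[cation]ₒ + Σ P·[anion]ᵢ) / (Σ P·[cation]ᵢ + Σ P·[anion]ₒ)]
Numerator = 1×8.74 + 0.024×141 + 0.28×24.8 = 19.07
Denominator = 1×101 + 0.024×10.9 + 0.28×99.9 = 129.2
Vm = 24.5 · ln(0.14755) = 24.5 × (-1.9136) = -46.88 mV

-47 mV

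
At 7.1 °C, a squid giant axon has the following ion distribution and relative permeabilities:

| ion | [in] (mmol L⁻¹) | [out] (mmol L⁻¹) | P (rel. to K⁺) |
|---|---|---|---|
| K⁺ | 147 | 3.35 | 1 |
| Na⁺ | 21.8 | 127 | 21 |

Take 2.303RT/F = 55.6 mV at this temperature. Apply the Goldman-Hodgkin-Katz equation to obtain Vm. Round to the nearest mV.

Vm = 55.6 · log₁₀[(Σ P·[cation]ₒ + Σ P·[anion]ᵢ) / (Σ P·[cation]ᵢ + Σ P·[anion]ₒ)]
Numerator = 1×3.35 + 21×127 = 2670
Denominator = 1×147 + 21×21.8 = 604.8
Vm = 55.6 · log₁₀(4.4153) = 55.6 × (0.6450) = 35.86 mV

36 mV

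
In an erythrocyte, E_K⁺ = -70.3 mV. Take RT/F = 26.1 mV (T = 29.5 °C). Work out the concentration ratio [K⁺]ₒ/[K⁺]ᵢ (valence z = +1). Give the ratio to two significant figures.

ln([out]/[in]) = E·z/(26.1) = -70.3 × 1 / 26.1 = -2.6935
[out]/[in] = e^(-2.6935) = 0.06764

0.068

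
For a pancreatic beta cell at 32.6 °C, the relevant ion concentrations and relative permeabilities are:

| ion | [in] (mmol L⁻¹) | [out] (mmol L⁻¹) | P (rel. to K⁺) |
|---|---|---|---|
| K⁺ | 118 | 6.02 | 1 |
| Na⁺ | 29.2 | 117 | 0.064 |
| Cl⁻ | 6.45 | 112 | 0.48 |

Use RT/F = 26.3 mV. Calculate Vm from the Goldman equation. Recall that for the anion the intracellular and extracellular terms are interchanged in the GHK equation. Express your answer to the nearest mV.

Vm = 26.3 · ln[(Σ P·[cation]ₒ + Σ P·[anion]ᵢ) / (Σ P·[cation]ᵢ + Σ P·[anion]ₒ)]
Numerator = 1×6.02 + 0.064×117 + 0.48×6.45 = 16.6
Denominator = 1×118 + 0.064×29.2 + 0.48×112 = 173.6
Vm = 26.3 · ln(0.095629) = 26.3 × (-2.3473) = -61.73 mV

-62 mV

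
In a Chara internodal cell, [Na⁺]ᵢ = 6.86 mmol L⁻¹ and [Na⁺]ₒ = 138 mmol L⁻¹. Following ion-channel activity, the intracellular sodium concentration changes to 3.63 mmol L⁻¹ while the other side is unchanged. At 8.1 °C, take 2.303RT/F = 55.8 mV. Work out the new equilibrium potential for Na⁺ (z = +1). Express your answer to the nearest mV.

88 mV

After the shift: [Na⁺]_out = 138, [Na⁺]_in = 3.63 mmol L⁻¹.
E_new = (55.8/1)·log₁₀(138/3.63) = 55.80 · (1.5800) = 88.16 mV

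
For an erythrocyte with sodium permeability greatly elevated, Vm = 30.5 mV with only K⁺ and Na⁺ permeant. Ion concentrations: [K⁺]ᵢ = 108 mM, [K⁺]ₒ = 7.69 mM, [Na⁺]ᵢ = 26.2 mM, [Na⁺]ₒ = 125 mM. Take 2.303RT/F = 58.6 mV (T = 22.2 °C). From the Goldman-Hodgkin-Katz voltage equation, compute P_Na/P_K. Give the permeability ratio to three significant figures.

Let α = P_Na/P_K. GHK: Vm = 58.6·log₁₀[(Kₒ + α·Naₒ)/(Kᵢ + α·Naᵢ)].
10^(Vm/58.6) = 10^(30.5/58.6) = 3.315
So 3.315·(Kᵢ + α·Naᵢ) = Kₒ + α·Naₒ → α = (3.315·108.0 − 7.69) / (125.0 − 3.315·26.2)
α = (358 − 7.69) / (125.0 − 86.85) = 350.3/38.15 = 9.183

9.18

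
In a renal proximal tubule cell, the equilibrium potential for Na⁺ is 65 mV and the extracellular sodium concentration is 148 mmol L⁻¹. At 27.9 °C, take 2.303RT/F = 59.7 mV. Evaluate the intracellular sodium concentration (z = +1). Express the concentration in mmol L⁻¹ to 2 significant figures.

Nernst: E = (59.7/1) · log₁₀([out]/[in]), so log₁₀([out]/[in]) = 65.0 × 1 / 59.7 = 1.0888.
[out]/[in] = 10^(1.0888) = 12.27.
[in] = 148 / 12.27 = 12.06 mmol L⁻¹.

12 mmol L⁻¹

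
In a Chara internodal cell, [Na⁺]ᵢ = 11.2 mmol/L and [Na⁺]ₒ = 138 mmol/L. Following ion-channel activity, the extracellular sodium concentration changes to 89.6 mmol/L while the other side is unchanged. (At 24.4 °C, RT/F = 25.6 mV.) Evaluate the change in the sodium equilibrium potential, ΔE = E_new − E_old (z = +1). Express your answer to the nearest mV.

-11 mV

E_old = (25.6/1)·ln(138/11.2) = 64.29 mV
E_new = (25.6/1)·ln(89.6/11.2) = 53.23 mV
ΔE = 53.23 − (64.29) = -11.06 mV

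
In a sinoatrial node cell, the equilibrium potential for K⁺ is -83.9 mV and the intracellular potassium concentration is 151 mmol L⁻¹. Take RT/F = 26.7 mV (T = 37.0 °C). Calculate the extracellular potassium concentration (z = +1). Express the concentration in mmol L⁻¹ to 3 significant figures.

6.52 mmol L⁻¹

Nernst: E = (26.7/1) · ln([out]/[in]), so ln([out]/[in]) = -83.9 × 1 / 26.7 = -3.1423.
[out]/[in] = e^(-3.1423) = 0.04318.
[out] = 0.04318 × 151 = 6.521 mmol L⁻¹.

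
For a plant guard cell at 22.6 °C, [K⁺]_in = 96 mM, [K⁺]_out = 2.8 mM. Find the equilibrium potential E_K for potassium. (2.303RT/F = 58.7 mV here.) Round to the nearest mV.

E = (58.7/z) · log₁₀([K⁺]_out/[K⁺]_in) with z = +1.
= (58.7/1) · log₁₀(2.8/96) = 58.70 · log₁₀(0.02917)
= 58.70 · (-1.5351) = -90.11 mV

-90 mV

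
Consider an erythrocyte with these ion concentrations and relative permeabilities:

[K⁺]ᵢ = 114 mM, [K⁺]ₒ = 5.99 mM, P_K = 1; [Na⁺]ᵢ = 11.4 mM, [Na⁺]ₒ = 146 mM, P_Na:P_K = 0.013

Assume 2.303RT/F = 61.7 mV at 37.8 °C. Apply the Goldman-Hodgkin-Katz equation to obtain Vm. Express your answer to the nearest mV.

Vm = 61.7 · log₁₀[(Σ P·[cation]ₒ + Σ P·[anion]ᵢ) / (Σ P·[cation]ᵢ + Σ P·[anion]ₒ)]
Numerator = 1×5.99 + 0.013×146 = 7.888
Denominator = 1×114 + 0.013×11.4 = 114.1
Vm = 61.7 · log₁₀(0.069103) = 61.7 × (-1.1605) = -71.60 mV

-72 mV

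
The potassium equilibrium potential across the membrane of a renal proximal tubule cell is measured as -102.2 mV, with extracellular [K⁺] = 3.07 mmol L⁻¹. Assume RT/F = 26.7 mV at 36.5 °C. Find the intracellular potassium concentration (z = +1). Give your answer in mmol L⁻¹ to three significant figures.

Nernst: E = (26.7/1) · ln([out]/[in]), so ln([out]/[in]) = -102.2 × 1 / 26.7 = -3.8277.
[out]/[in] = e^(-3.8277) = 0.02176.
[in] = 3.07 / 0.02176 = 141.1 mmol L⁻¹.

141 mmol L⁻¹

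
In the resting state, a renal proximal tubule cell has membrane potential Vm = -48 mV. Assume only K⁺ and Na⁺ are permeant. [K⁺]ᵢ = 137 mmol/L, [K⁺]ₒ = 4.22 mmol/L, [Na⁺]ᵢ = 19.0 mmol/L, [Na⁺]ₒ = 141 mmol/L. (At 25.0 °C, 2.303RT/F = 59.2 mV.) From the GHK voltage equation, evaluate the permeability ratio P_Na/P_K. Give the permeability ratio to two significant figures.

Let α = P_Na/P_K. GHK: Vm = 59.2·log₁₀[(Kₒ + α·Naₒ)/(Kᵢ + α·Naᵢ)].
10^(Vm/59.2) = 10^(-48.0/59.2) = 0.15459
So 0.15459·(Kᵢ + α·Naᵢ) = Kₒ + α·Naₒ → α = (0.15459·137.0 − 4.22) / (141.0 − 0.15459·19.0)
α = (21.18 − 4.22) / (141.0 − 2.937) = 16.96/138.1 = 0.1228

0.12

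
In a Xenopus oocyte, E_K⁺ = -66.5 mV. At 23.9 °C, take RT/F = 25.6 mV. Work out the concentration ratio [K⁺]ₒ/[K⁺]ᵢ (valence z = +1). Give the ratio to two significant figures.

0.074

ln([out]/[in]) = E·z/(25.6) = -66.5 × 1 / 25.6 = -2.5977
[out]/[in] = e^(-2.5977) = 0.07445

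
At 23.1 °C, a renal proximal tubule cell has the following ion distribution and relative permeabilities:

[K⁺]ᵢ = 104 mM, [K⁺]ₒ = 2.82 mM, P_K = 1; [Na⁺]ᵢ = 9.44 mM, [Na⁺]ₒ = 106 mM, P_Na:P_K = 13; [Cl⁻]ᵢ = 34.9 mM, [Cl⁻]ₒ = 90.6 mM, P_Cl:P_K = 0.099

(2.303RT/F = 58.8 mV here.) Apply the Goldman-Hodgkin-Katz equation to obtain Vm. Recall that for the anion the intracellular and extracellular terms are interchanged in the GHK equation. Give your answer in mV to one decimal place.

Vm = 58.8 · log₁₀[(Σ P·[cation]ₒ + Σ P·[anion]ᵢ) / (Σ P·[cation]ᵢ + Σ P·[anion]ₒ)]
Numerator = 1×2.82 + 13×106 + 0.099×34.9 = 1384
Denominator = 1×104 + 13×9.44 + 0.099×90.6 = 235.7
Vm = 58.8 · log₁₀(5.8733) = 58.8 × (0.7689) = 45.21 mV

45.2 mV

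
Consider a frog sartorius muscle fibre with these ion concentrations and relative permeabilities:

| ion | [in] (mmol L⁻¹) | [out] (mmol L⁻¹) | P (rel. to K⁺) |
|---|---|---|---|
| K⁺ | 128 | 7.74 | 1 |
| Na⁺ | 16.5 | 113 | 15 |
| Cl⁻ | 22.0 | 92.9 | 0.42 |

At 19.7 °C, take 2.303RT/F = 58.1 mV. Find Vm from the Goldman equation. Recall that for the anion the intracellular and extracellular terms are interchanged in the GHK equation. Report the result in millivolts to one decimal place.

Vm = 58.1 · log₁₀[(Σ P·[cation]ₒ + Σ P·[anion]ᵢ) / (Σ P·[cation]ᵢ + Σ P·[anion]ₒ)]
Numerator = 1×7.74 + 15×113 + 0.42×22.0 = 1712
Denominator = 1×128 + 15×16.5 + 0.42×92.9 = 414.5
Vm = 58.1 · log₁₀(4.13) = 58.1 × (0.6160) = 35.79 mV

35.8 mV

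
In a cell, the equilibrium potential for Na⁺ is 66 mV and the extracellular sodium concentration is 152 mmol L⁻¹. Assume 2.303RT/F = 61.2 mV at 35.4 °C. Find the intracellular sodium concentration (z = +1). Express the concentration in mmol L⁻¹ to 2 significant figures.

Nernst: E = (61.2/1) · log₁₀([out]/[in]), so log₁₀([out]/[in]) = 66.0 × 1 / 61.2 = 1.0784.
[out]/[in] = 10^(1.0784) = 11.98.
[in] = 152 / 11.98 = 12.69 mmol L⁻¹.

13 mmol L⁻¹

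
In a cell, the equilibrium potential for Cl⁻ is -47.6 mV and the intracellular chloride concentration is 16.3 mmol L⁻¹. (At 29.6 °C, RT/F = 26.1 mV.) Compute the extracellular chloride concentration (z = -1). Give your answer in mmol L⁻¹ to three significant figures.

101 mmol L⁻¹

Nernst: E = (26.1/-1) · ln([out]/[in]), so ln([out]/[in]) = -47.6 × -1 / 26.1 = 1.8238.
[out]/[in] = e^(1.8238) = 6.195.
[out] = 6.195 × 16.3 = 101 mmol L⁻¹.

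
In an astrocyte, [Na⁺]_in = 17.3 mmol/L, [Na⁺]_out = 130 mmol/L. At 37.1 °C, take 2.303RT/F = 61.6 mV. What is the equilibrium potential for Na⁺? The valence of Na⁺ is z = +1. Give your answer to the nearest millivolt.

E = (61.6/z) · log₁₀([Na⁺]_out/[Na⁺]_in) with z = +1.
= (61.6/1) · log₁₀(130/17.3) = 61.60 · log₁₀(7.514)
= 61.60 · (0.8759) = 53.96 mV

54 mV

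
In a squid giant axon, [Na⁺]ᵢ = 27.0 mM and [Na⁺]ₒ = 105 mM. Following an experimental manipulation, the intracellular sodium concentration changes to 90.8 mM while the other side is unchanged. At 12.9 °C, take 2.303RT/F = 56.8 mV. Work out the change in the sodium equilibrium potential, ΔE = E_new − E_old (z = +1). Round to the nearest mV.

E_old = (56.8/1)·log₁₀(105/27.0) = 33.50 mV
E_new = (56.8/1)·log₁₀(105/90.8) = 3.58 mV
ΔE = 3.58 − (33.50) = -29.92 mV

-30 mV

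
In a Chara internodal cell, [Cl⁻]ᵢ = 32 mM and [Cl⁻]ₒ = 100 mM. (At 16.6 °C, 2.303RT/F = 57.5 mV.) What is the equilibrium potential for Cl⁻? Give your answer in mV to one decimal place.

-28.5 mV

E = (57.5/z) · log₁₀([Cl⁻]_out/[Cl⁻]_in) with z = -1.
For an anion, dividing by z = -1 reverses the sign.
= (57.5/-1) · log₁₀(100/32) = -57.50 · log₁₀(3.125)
= -57.50 · (0.4949) = -28.45 mV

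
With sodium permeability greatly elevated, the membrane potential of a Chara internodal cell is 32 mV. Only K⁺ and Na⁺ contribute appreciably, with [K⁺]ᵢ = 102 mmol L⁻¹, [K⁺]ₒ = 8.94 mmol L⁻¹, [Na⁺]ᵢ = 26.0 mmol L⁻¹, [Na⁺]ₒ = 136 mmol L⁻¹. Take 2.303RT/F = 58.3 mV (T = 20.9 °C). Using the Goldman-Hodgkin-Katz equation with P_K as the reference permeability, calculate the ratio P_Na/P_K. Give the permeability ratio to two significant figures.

Let α = P_Na/P_K. GHK: Vm = 58.3·log₁₀[(Kₒ + α·Naₒ)/(Kᵢ + α·Naᵢ)].
10^(Vm/58.3) = 10^(32.0/58.3) = 3.539
So 3.539·(Kᵢ + α·Naᵢ) = Kₒ + α·Naₒ → α = (3.539·102.0 − 8.94) / (136.0 − 3.539·26.0)
α = (361 − 8.94) / (136.0 − 92.01) = 352/43.99 = 8.004

8.0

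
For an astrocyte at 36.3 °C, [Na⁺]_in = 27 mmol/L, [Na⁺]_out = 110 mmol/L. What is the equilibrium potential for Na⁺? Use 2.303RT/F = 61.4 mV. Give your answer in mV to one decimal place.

37.5 mV

E = (61.4/z) · log₁₀([Na⁺]_out/[Na⁺]_in) with z = +1.
= (61.4/1) · log₁₀(110/27) = 61.40 · log₁₀(4.074)
= 61.40 · (0.6100) = 37.46 mV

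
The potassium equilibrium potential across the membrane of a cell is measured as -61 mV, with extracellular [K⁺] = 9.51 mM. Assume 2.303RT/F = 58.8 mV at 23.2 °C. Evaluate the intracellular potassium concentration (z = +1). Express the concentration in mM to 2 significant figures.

100 mM

Nernst: E = (58.8/1) · log₁₀([out]/[in]), so log₁₀([out]/[in]) = -61.0 × 1 / 58.8 = -1.0374.
[out]/[in] = 10^(-1.0374) = 0.09175.
[in] = 9.51 / 0.09175 = 103.7 mM.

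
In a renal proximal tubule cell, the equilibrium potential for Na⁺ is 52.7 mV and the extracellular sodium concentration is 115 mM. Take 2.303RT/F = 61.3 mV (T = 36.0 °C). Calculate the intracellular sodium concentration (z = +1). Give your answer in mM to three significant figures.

Nernst: E = (61.3/1) · log₁₀([out]/[in]), so log₁₀([out]/[in]) = 52.7 × 1 / 61.3 = 0.8597.
[out]/[in] = 10^(0.8597) = 7.239.
[in] = 115 / 7.239 = 15.89 mM.

15.9 mM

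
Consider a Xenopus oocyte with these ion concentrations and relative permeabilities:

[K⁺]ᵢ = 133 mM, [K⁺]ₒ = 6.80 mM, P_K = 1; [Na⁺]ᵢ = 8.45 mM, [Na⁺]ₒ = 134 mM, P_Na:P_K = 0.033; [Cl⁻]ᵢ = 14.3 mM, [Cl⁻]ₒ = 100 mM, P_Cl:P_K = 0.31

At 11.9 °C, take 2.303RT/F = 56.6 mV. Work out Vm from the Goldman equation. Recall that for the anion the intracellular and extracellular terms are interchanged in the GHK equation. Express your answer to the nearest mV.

-58 mV

Vm = 56.6 · log₁₀[(Σ P·[cation]ₒ + Σ P·[anion]ᵢ) / (Σ P·[cation]ᵢ + Σ P·[anion]ₒ)]
Numerator = 1×6.80 + 0.033×134 + 0.31×14.3 = 15.66
Denominator = 1×133 + 0.033×8.45 + 0.31×100 = 164.3
Vm = 56.6 · log₁₀(0.095295) = 56.6 × (-1.0209) = -57.78 mV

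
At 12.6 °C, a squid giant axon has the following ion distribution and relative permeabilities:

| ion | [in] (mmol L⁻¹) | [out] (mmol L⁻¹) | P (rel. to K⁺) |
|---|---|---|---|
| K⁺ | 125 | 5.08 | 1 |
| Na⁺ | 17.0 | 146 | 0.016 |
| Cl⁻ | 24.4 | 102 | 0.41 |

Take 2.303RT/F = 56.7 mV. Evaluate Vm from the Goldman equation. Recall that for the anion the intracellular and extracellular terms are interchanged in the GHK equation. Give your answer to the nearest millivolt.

-56 mV

Vm = 56.7 · log₁₀[(Σ P·[cation]ₒ + Σ P·[anion]ᵢ) / (Σ P·[cation]ᵢ + Σ P·[anion]ₒ)]
Numerator = 1×5.08 + 0.016×146 + 0.41×24.4 = 17.42
Denominator = 1×125 + 0.016×17.0 + 0.41×102 = 167.1
Vm = 56.7 · log₁₀(0.10425) = 56.7 × (-0.9819) = -55.67 mV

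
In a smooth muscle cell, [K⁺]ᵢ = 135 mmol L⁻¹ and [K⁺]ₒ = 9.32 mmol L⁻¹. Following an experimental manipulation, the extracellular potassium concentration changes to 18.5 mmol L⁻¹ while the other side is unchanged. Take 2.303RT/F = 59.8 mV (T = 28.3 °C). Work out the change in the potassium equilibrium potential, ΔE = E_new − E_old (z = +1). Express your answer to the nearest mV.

18 mV

E_old = (59.8/1)·log₁₀(9.32/135) = -69.42 mV
E_new = (59.8/1)·log₁₀(18.5/135) = -51.62 mV
ΔE = -51.62 − (-69.42) = 17.81 mV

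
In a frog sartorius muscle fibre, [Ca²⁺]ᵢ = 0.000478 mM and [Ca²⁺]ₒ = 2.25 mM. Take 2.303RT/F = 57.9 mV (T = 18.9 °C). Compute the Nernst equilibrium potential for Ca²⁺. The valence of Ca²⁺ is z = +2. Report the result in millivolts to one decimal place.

106.3 mV

E = (57.9/z) · log₁₀([Ca²⁺]_out/[Ca²⁺]_in) with z = +2.
= (57.9/2) · log₁₀(2.25/0.000478) = 28.95 · log₁₀(4707)
= 28.95 · (3.6728) = 106.33 mV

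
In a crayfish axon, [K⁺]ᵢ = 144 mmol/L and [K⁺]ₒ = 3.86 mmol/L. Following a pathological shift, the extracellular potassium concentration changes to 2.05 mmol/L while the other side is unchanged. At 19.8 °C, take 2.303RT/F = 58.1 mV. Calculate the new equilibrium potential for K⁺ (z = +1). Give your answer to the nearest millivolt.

After the shift: [K⁺]_out = 2.05, [K⁺]_in = 144 mmol/L.
E_new = (58.1/1)·log₁₀(2.05/144) = 58.10 · (-1.8466) = -107.29 mV

-107 mV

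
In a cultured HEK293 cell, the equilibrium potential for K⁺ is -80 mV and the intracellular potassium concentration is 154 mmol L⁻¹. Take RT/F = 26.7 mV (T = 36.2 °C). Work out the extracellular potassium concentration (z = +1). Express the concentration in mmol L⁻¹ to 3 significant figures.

Nernst: E = (26.7/1) · ln([out]/[in]), so ln([out]/[in]) = -80.0 × 1 / 26.7 = -2.9963.
[out]/[in] = e^(-2.9963) = 0.04997.
[out] = 0.04997 × 154 = 7.696 mmol L⁻¹.

7.70 mmol L⁻¹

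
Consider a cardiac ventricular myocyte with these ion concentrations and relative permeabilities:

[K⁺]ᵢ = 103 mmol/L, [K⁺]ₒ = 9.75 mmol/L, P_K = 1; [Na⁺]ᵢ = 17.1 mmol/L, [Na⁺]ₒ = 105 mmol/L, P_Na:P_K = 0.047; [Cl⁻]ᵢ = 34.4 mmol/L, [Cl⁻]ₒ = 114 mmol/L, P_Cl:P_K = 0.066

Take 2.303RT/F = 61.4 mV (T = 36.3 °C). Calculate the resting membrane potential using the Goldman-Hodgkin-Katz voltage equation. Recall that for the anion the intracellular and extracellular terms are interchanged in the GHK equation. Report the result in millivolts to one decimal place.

-50.2 mV

Vm = 61.4 · log₁₀[(Σ P·[cation]ₒ + Σ P·[anion]ᵢ) / (Σ P·[cation]ᵢ + Σ P·[anion]ₒ)]
Numerator = 1×9.75 + 0.047×105 + 0.066×34.4 = 16.96
Denominator = 1×103 + 0.047×17.1 + 0.066×114 = 111.3
Vm = 61.4 · log₁₀(0.1523) = 61.4 × (-0.8173) = -50.18 mV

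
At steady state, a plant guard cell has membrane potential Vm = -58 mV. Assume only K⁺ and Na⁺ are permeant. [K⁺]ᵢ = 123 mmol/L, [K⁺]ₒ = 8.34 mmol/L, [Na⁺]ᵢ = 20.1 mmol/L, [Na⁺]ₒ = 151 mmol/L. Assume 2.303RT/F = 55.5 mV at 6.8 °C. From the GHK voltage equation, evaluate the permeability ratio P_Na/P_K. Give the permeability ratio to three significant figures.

0.0184

Let α = P_Na/P_K. GHK: Vm = 55.5·log₁₀[(Kₒ + α·Naₒ)/(Kᵢ + α·Naᵢ)].
10^(Vm/55.5) = 10^(-58.0/55.5) = 0.090148
So 0.090148·(Kᵢ + α·Naᵢ) = Kₒ + α·Naₒ → α = (0.090148·123.0 − 8.34) / (151.0 − 0.090148·20.1)
α = (11.09 − 8.34) / (151.0 − 1.812) = 2.748/149.2 = 0.01842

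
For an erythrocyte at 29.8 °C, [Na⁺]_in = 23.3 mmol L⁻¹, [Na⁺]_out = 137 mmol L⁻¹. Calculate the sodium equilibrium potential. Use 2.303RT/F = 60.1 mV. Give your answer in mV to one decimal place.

E = (60.1/z) · log₁₀([Na⁺]_out/[Na⁺]_in) with z = +1.
= (60.1/1) · log₁₀(137/23.3) = 60.10 · log₁₀(5.88)
= 60.10 · (0.7694) = 46.24 mV

46.2 mV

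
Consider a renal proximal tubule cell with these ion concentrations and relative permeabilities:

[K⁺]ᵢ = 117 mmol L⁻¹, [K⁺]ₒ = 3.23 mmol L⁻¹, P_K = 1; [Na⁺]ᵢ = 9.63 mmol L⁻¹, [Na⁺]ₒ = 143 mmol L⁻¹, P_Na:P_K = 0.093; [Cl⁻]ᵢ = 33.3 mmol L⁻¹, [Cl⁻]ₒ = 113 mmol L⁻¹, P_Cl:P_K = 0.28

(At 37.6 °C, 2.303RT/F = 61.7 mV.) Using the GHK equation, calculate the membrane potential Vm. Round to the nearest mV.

-47 mV

Vm = 61.7 · log₁₀[(Σ P·[cation]ₒ + Σ P·[anion]ᵢ) / (Σ P·[cation]ᵢ + Σ P·[anion]ₒ)]
Numerator = 1×3.23 + 0.093×143 + 0.28×33.3 = 25.85
Denominator = 1×117 + 0.093×9.63 + 0.28×113 = 149.5
Vm = 61.7 · log₁₀(0.17289) = 61.7 × (-0.7622) = -47.03 mV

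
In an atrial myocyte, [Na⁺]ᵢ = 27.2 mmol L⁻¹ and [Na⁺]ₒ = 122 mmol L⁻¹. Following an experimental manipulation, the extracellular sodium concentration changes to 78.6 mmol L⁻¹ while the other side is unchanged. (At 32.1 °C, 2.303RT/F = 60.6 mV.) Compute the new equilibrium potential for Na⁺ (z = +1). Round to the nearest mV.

After the shift: [Na⁺]_out = 78.6, [Na⁺]_in = 27.2 mmol L⁻¹.
E_new = (60.6/1)·log₁₀(78.6/27.2) = 60.60 · (0.4609) = 27.93 mV

28 mV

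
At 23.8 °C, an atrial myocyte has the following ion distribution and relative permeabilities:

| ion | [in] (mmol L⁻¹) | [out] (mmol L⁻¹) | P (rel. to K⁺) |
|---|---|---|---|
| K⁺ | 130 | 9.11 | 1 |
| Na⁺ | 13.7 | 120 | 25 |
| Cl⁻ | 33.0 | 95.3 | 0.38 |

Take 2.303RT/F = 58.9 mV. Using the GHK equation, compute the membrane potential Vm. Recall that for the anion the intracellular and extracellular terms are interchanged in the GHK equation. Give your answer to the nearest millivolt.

46 mV

Vm = 58.9 · log₁₀[(Σ P·[cation]ₒ + Σ P·[anion]ᵢ) / (Σ P·[cation]ᵢ + Σ P·[anion]ₒ)]
Numerator = 1×9.11 + 25×120 + 0.38×33.0 = 3022
Denominator = 1×130 + 25×13.7 + 0.38×95.3 = 508.7
Vm = 58.9 · log₁₀(5.9398) = 58.9 × (0.7738) = 45.58 mV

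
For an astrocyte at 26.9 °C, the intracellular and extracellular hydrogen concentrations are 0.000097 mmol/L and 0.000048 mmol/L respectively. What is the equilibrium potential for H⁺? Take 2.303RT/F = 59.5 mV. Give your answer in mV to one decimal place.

E = (59.5/z) · log₁₀([H⁺]_out/[H⁺]_in) with z = +1.
= (59.5/1) · log₁₀(0.000048/0.000097) = 59.50 · log₁₀(0.4948)
= 59.50 · (-0.3055) = -18.18 mV

-18.2 mV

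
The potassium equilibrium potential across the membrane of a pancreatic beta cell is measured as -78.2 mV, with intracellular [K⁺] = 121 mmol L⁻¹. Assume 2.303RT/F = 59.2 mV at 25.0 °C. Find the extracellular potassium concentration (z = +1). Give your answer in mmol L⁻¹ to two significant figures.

Nernst: E = (59.2/1) · log₁₀([out]/[in]), so log₁₀([out]/[in]) = -78.2 × 1 / 59.2 = -1.3209.
[out]/[in] = 10^(-1.3209) = 0.04776.
[out] = 0.04776 × 121 = 5.779 mmol L⁻¹.

5.8 mmol L⁻¹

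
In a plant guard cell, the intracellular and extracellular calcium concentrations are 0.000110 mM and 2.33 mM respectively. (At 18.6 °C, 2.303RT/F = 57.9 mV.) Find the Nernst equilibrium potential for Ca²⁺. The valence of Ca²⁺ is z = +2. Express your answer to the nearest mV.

125 mV

E = (57.9/z) · log₁₀([Ca²⁺]_out/[Ca²⁺]_in) with z = +2.
= (57.9/2) · log₁₀(2.33/0.000110) = 28.95 · log₁₀(2.118e+04)
= 28.95 · (4.3260) = 125.24 mV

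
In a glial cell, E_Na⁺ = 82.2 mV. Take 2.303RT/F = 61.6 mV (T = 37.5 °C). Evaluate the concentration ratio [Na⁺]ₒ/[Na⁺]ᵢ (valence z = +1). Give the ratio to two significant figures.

22

log₁₀([out]/[in]) = E·z/(61.6) = 82.2 × 1 / 61.6 = 1.3344
[out]/[in] = 10^(1.3344) = 21.6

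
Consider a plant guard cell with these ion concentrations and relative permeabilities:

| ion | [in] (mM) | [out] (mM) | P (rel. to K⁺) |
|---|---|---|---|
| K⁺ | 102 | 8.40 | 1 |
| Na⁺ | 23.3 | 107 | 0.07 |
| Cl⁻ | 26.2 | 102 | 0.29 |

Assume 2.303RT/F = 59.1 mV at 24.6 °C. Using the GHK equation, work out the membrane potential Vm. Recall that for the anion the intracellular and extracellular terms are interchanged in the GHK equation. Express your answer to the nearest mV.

-45 mV

Vm = 59.1 · log₁₀[(Σ P·[cation]ₒ + Σ P·[anion]ᵢ) / (Σ P·[cation]ᵢ + Σ P·[anion]ₒ)]
Numerator = 1×8.40 + 0.07×107 + 0.29×26.2 = 23.49
Denominator = 1×102 + 0.07×23.3 + 0.29×102 = 133.2
Vm = 59.1 · log₁₀(0.17632) = 59.1 × (-0.7537) = -44.54 mV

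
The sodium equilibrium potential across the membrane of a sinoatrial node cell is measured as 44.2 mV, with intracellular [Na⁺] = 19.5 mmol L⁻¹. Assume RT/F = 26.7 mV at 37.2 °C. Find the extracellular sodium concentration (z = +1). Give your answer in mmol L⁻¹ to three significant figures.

102 mmol L⁻¹

Nernst: E = (26.7/1) · ln([out]/[in]), so ln([out]/[in]) = 44.2 × 1 / 26.7 = 1.6554.
[out]/[in] = e^(1.6554) = 5.235.
[out] = 5.235 × 19.5 = 102.1 mmol L⁻¹.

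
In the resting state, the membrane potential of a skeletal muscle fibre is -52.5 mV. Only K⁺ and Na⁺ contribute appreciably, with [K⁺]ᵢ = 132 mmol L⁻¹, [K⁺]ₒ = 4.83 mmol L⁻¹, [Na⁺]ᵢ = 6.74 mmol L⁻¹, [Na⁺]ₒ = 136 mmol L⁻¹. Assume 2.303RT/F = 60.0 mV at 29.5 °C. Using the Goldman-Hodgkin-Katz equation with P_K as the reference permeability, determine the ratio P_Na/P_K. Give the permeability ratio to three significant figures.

Let α = P_Na/P_K. GHK: Vm = 60.0·log₁₀[(Kₒ + α·Naₒ)/(Kᵢ + α·Naᵢ)].
10^(Vm/60.0) = 10^(-52.5/60.0) = 0.13335
So 0.13335·(Kᵢ + α·Naᵢ) = Kₒ + α·Naₒ → α = (0.13335·132.0 − 4.83) / (136.0 − 0.13335·6.74)
α = (17.6 − 4.83) / (136.0 − 0.8988) = 12.77/135.1 = 0.09454

0.0945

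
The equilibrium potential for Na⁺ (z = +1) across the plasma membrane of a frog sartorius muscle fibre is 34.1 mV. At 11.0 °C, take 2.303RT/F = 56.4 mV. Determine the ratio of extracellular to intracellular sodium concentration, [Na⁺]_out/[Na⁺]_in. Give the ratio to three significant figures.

4.02

log₁₀([out]/[in]) = E·z/(56.4) = 34.1 × 1 / 56.4 = 0.6046
[out]/[in] = 10^(0.6046) = 4.024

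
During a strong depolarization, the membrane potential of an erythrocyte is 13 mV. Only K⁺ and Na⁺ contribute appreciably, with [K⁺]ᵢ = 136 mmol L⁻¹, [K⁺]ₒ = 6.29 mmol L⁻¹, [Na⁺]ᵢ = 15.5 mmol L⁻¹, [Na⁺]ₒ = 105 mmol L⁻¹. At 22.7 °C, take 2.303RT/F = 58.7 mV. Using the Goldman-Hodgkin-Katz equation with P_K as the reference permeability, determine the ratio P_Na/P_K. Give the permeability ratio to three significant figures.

Let α = P_Na/P_K. GHK: Vm = 58.7·log₁₀[(Kₒ + α·Naₒ)/(Kᵢ + α·Naᵢ)].
10^(Vm/58.7) = 10^(13.0/58.7) = 1.6652
So 1.6652·(Kᵢ + α·Naᵢ) = Kₒ + α·Naₒ → α = (1.6652·136.0 − 6.29) / (105.0 − 1.6652·15.5)
α = (226.5 − 6.29) / (105.0 − 25.81) = 220.2/79.19 = 2.78

2.78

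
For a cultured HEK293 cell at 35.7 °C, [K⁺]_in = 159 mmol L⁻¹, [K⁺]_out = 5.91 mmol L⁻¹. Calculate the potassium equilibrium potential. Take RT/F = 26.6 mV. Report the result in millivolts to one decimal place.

E = (26.6/z) · ln([K⁺]_out/[K⁺]_in) with z = +1.
= (26.6/1) · ln(5.91/159) = 26.60 · ln(0.03717)
= 26.60 · (-3.2923) = -87.57 mV

-87.6 mV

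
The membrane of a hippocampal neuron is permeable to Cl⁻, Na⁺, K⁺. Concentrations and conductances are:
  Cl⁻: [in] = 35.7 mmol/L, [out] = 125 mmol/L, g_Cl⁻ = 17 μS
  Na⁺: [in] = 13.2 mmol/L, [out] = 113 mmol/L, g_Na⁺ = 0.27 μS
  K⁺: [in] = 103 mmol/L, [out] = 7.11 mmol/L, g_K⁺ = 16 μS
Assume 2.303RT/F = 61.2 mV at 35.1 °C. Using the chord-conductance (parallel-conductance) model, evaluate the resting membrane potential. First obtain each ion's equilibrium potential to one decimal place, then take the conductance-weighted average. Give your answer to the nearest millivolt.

E_Cl⁻ = (61.2/-1)·log₁₀(125/35.7) = -33.3 mV
E_Na⁺ = (61.2/1)·log₁₀(113/13.2) = 57.1 mV
E_K⁺ = (61.2/1)·log₁₀(7.11/103) = -71.1 mV
Vm = (Σ gᵢEᵢ)/(Σ gᵢ) = (17·-33.3 + 0.27·57.1 + 16·-71.1) / (17 + 0.27 + 16)
= -1688.28 / 33.27 = -50.74 mV

-51 mV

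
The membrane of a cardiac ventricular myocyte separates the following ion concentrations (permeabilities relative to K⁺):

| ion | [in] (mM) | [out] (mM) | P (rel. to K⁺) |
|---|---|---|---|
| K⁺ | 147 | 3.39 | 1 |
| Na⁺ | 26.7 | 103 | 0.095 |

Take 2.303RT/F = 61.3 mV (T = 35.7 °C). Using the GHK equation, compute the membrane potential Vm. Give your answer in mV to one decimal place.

-64.7 mV

Vm = 61.3 · log₁₀[(Σ P·[cation]ₒ + Σ P·[anion]ᵢ) / (Σ P·[cation]ᵢ + Σ P·[anion]ₒ)]
Numerator = 1×3.39 + 0.095×103 = 13.18
Denominator = 1×147 + 0.095×26.7 = 149.5
Vm = 61.3 · log₁₀(0.088106) = 61.3 × (-1.0550) = -64.67 mV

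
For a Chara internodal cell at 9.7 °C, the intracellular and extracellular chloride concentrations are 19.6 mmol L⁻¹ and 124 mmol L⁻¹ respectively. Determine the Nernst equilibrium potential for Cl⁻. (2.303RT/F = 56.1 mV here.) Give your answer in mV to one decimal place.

-44.9 mV

E = (56.1/z) · log₁₀([Cl⁻]_out/[Cl⁻]_in) with z = -1.
For an anion, dividing by z = -1 reverses the sign.
= (56.1/-1) · log₁₀(124/19.6) = -56.10 · log₁₀(6.327)
= -56.10 · (0.8012) = -44.95 mV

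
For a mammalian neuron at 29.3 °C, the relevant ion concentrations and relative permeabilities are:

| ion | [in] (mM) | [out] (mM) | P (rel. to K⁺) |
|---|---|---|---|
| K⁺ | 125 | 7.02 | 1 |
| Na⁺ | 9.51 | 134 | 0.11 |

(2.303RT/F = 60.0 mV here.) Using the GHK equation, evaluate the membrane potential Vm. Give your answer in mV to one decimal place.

-45.8 mV

Vm = 60.0 · log₁₀[(Σ P·[cation]ₒ + Σ P·[anion]ᵢ) / (Σ P·[cation]ᵢ + Σ P·[anion]ₒ)]
Numerator = 1×7.02 + 0.11×134 = 21.76
Denominator = 1×125 + 0.11×9.51 = 126
Vm = 60.0 · log₁₀(0.17264) = 60.0 × (-0.7629) = -45.77 mV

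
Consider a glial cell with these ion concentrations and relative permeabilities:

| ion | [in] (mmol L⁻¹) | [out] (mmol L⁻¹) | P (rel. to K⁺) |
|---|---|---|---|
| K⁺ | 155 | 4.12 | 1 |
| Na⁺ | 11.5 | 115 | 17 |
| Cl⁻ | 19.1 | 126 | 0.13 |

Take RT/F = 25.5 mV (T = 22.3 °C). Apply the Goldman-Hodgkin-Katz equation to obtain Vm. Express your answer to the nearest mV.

43 mV

Vm = 25.5 · ln[(Σ P·[cation]ₒ + Σ P·[anion]ᵢ) / (Σ P·[cation]ᵢ + Σ P·[anion]ₒ)]
Numerator = 1×4.12 + 17×115 + 0.13×19.1 = 1962
Denominator = 1×155 + 17×11.5 + 0.13×126 = 366.9
Vm = 25.5 · ln(5.3467) = 25.5 × (1.6765) = 42.75 mV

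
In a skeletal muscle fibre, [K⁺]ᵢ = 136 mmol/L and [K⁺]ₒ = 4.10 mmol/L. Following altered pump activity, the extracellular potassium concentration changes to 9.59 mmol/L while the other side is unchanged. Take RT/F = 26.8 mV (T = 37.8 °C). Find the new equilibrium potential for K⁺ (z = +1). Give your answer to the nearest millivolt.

After the shift: [K⁺]_out = 9.59, [K⁺]_in = 136 mmol/L.
E_new = (26.8/1)·ln(9.59/136) = 26.80 · (-2.6519) = -71.07 mV

-71 mV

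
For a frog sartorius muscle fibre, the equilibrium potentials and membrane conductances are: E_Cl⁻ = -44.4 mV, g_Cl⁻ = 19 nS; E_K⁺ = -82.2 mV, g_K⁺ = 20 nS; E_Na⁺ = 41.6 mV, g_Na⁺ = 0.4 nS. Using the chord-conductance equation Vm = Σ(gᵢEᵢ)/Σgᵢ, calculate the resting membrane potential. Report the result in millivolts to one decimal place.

-62.7 mV

Σ gᵢEᵢ = 19·(-44.4) + 20·(-82.2) + 0.4·(41.6) = -2470.96
Σ gᵢ = 19 + 20 + 0.4 = 39.4
Vm = -2470.96 / 39.4 = -62.71 mV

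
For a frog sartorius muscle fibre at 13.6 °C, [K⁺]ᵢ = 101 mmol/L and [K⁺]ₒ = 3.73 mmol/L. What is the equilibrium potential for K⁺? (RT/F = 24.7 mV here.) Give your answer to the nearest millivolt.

E = (24.7/z) · ln([K⁺]_out/[K⁺]_in) with z = +1.
= (24.7/1) · ln(3.73/101) = 24.70 · ln(0.03693)
= 24.70 · (-3.2987) = -81.48 mV

-81 mV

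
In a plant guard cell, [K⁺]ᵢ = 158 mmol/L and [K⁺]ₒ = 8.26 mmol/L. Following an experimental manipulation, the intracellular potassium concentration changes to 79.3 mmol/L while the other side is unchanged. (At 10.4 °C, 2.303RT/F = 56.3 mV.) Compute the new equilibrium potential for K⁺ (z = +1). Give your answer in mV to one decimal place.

After the shift: [K⁺]_out = 8.26, [K⁺]_in = 79.3 mmol/L.
E_new = (56.3/1)·log₁₀(8.26/79.3) = 56.30 · (-0.9823) = -55.30 mV

-55.3 mV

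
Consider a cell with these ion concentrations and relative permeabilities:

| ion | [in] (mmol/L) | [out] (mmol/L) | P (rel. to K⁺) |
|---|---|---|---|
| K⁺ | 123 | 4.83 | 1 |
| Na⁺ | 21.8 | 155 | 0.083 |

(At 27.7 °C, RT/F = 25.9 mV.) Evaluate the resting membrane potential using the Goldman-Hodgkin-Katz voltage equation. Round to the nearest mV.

-51 mV

Vm = 25.9 · ln[(Σ P·[cation]ₒ + Σ P·[anion]ᵢ) / (Σ P·[cation]ᵢ + Σ P·[anion]ₒ)]
Numerator = 1×4.83 + 0.083×155 = 17.7
Denominator = 1×123 + 0.083×21.8 = 124.8
Vm = 25.9 · ln(0.14178) = 25.9 × (-1.9535) = -50.60 mV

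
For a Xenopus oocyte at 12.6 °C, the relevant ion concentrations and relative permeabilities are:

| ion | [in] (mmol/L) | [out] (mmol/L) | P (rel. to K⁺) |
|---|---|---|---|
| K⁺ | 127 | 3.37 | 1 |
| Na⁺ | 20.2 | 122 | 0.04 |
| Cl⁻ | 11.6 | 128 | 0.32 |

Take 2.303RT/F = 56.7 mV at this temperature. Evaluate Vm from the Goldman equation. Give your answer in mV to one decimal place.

-65.2 mV

Vm = 56.7 · log₁₀[(Σ P·[cation]ₒ + Σ P·[anion]ᵢ) / (Σ P·[cation]ᵢ + Σ P·[anion]ₒ)]
Numerator = 1×3.37 + 0.04×122 + 0.32×11.6 = 11.96
Denominator = 1×127 + 0.04×20.2 + 0.32×128 = 168.8
Vm = 56.7 · log₁₀(0.070878) = 56.7 × (-1.1495) = -65.18 mV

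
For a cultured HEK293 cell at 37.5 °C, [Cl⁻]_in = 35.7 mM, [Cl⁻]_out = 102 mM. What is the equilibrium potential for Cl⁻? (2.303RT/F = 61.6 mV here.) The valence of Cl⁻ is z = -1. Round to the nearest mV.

-28 mV

E = (61.6/z) · log₁₀([Cl⁻]_out/[Cl⁻]_in) with z = -1.
For an anion, dividing by z = -1 reverses the sign.
= (61.6/-1) · log₁₀(102/35.7) = -61.60 · log₁₀(2.857)
= -61.60 · (0.4559) = -28.09 mV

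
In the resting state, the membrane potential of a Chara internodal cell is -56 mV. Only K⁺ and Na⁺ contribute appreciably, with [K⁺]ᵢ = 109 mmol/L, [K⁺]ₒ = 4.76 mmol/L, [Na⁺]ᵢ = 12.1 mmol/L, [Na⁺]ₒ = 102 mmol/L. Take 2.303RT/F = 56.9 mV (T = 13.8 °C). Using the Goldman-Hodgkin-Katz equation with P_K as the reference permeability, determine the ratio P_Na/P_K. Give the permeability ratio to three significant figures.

0.0650

Let α = P_Na/P_K. GHK: Vm = 56.9·log₁₀[(Kₒ + α·Naₒ)/(Kᵢ + α·Naᵢ)].
10^(Vm/56.9) = 10^(-56.0/56.9) = 0.10371
So 0.10371·(Kᵢ + α·Naᵢ) = Kₒ + α·Naₒ → α = (0.10371·109.0 − 4.76) / (102.0 − 0.10371·12.1)
α = (11.3 − 4.76) / (102.0 − 1.255) = 6.544/100.7 = 0.06496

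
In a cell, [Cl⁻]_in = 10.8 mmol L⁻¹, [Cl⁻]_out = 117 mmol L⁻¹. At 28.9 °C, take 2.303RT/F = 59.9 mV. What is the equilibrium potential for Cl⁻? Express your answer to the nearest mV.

-62 mV

E = (59.9/z) · log₁₀([Cl⁻]_out/[Cl⁻]_in) with z = -1.
For an anion, dividing by z = -1 reverses the sign.
= (59.9/-1) · log₁₀(117/10.8) = -59.90 · log₁₀(10.83)
= -59.90 · (1.0348) = -61.98 mV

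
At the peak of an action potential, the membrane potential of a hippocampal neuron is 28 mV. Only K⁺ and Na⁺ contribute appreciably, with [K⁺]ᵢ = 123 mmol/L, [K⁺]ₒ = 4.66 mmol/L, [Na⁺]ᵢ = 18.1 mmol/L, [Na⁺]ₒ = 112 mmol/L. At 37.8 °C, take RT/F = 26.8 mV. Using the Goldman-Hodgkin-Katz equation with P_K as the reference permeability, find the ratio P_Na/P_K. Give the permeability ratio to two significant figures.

Let α = P_Na/P_K. GHK: Vm = 26.8·ln[(Kₒ + α·Naₒ)/(Kᵢ + α·Naᵢ)].
e^(Vm/26.8) = e^(28.0/26.8) = 2.8428
So 2.8428·(Kᵢ + α·Naᵢ) = Kₒ + α·Naₒ → α = (2.8428·123.0 − 4.66) / (112.0 − 2.8428·18.1)
α = (349.7 − 4.66) / (112.0 − 51.45) = 345/60.55 = 5.698

5.7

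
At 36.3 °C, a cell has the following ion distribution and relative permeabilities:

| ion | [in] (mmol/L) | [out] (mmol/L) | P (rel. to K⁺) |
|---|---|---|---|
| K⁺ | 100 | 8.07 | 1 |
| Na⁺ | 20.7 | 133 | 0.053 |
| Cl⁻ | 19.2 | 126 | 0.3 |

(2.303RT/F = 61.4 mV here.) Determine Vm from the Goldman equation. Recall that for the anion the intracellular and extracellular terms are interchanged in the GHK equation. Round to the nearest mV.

Vm = 61.4 · log₁₀[(Σ P·[cation]ₒ + Σ P·[anion]ᵢ) / (Σ P·[cation]ᵢ + Σ P·[anion]ₒ)]
Numerator = 1×8.07 + 0.053×133 + 0.3×19.2 = 20.88
Denominator = 1×100 + 0.053×20.7 + 0.3×126 = 138.9
Vm = 61.4 · log₁₀(0.15032) = 61.4 × (-0.8230) = -50.53 mV

-51 mV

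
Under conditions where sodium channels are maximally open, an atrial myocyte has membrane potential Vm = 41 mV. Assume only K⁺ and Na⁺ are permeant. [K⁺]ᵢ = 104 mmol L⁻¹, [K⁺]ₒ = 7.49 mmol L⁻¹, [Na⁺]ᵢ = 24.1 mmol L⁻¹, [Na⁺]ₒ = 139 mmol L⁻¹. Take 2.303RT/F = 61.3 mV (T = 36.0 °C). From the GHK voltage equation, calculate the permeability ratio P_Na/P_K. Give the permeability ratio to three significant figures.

Let α = P_Na/P_K. GHK: Vm = 61.3·log₁₀[(Kₒ + α·Naₒ)/(Kᵢ + α·Naᵢ)].
10^(Vm/61.3) = 10^(41.0/61.3) = 4.6649
So 4.6649·(Kᵢ + α·Naᵢ) = Kₒ + α·Naₒ → α = (4.6649·104.0 − 7.49) / (139.0 − 4.6649·24.1)
α = (485.1 − 7.49) / (139.0 − 112.4) = 477.7/26.58 = 17.97

18.0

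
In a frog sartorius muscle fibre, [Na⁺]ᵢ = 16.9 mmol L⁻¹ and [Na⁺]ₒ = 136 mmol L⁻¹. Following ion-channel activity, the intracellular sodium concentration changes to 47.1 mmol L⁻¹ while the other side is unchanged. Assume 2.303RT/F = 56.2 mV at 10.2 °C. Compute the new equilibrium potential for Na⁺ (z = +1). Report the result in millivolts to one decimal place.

After the shift: [Na⁺]_out = 136, [Na⁺]_in = 47.1 mmol L⁻¹.
E_new = (56.2/1)·log₁₀(136/47.1) = 56.20 · (0.4605) = 25.88 mV

25.9 mV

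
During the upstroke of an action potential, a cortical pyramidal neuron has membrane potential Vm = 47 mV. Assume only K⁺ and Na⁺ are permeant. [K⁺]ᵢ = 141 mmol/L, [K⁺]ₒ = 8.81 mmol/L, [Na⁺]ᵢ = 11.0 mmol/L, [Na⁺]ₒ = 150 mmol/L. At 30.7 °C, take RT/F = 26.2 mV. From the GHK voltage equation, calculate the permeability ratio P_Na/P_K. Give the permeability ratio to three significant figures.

Let α = P_Na/P_K. GHK: Vm = 26.2·ln[(Kₒ + α·Naₒ)/(Kᵢ + α·Naᵢ)].
e^(Vm/26.2) = e^(47.0/26.2) = 6.0128
So 6.0128·(Kᵢ + α·Naᵢ) = Kₒ + α·Naₒ → α = (6.0128·141.0 − 8.81) / (150.0 − 6.0128·11.0)
α = (847.8 − 8.81) / (150.0 − 66.14) = 839/83.86 = 10

10.0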